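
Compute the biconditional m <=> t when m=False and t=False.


Biconditional is true when both operands have the same truth value.
Substitute: m=False, t=False.
False <=> False evaluates to True.

True


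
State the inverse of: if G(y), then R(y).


The inverse of (P → Q) is (¬P → ¬Q). It is equivalent to the converse, not to the original.
Here P = 'G(y)' and Q = 'R(y)'.

If not (G(y)), then not (R(y)).


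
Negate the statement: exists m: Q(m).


¬(forall x: φ) = exists x: ¬φ, and ¬(exists x: φ) = forall x: ¬φ.
Apply to the existential statement.

forall m: ~(Q(m))


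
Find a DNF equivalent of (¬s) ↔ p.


Step 1: (¬s) ↔ p is true exactly when both agree: ((¬s) ∧ p) ∨ (¬(¬s) ∧ ¬p).
Step 2: Eliminate any double negations (¬¬X = X).

((¬s) ∧ p) ∨ (s ∧ (¬p))


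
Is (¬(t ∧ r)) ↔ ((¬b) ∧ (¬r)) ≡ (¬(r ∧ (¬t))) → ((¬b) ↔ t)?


Compare truth tables:
b | r | t | φ | ψ
-----------------
F | F | F | T | F
T | F | F | F | T
F | T | F | F | T
T | T | F | F | T
F | F | T | T | T
T | F | T | F | F
F | T | T | T | T
T | T | T | T | F
They differ at row 1 (b=F, r=F, t=F): φ=T but ψ=F.

No, they are not logically equivalent.


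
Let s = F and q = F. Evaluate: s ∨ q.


Disjunction is false only when both operands are false.
Substitute: s=F, q=F.
F ∨ F evaluates to F.

F


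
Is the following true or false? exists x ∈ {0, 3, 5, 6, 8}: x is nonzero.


Evaluate the predicate on each element: 0:False, 3:True, 5:True, 6:True, 8:True.
Witness x = 3 satisfies the predicate.

True


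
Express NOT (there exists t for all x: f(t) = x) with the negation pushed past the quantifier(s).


Negation flips each quantifier (∀↔∃) and negates the inner predicate.
¬(there exists t for all x: φ) = for all t there exists x: ¬φ.

for all t there exists x: NOT(f(t) = x)


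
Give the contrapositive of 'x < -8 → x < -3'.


The contrapositive of (P → Q) is (¬Q → ¬P); it is logically equivalent to the original.
Here P = 'x < -8' and Q = 'x < -3'.

If not (x < -3), then not (x < -8).


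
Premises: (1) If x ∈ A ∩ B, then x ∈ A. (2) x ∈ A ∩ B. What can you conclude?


Modus ponens: from (P → Q) and P, infer Q.
P = 'x ∈ A ∩ B' is asserted, and P → Q holds, so Q follows.

x ∈ A.


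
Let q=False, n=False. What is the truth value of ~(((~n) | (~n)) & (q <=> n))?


Substitute q=False, n=False:
~n = True
~n = True
(~n) | (~n) = True | True = True
q <=> n = False <=> False = True
((~n) | (~n)) & (q <=> n) = True & True = True
~(((~n) | (~n)) & (q <=> n)) = False

False


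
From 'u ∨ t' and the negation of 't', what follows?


Disjunctive syllogism: from (P ∨ Q) and ¬P, infer Q.
One disjunct, 't', is ruled out; the other must hold.

u


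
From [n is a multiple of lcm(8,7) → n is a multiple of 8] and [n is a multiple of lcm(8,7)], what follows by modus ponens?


Modus ponens: from (P → Q) and P, infer Q.
P = 'n is a multiple of lcm(8,7)' is asserted, and P → Q holds, so Q follows.

n is a multiple of 8.


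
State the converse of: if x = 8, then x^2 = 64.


The converse of (P → Q) is (Q → P). It is not in general equivalent to the original.
Here P = 'x = 8' and Q = 'x^2 = 64'.

If x^2 = 64, then x = 8.


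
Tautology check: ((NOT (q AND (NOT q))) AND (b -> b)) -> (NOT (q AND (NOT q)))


Build the truth table over {b, q}:
b | q | φ
---------
F | F | T
T | F | T
F | T | T
T | T | T
Every row evaluates to true.

Yes, it is a tautology.


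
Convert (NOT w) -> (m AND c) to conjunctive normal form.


Step 1: Rewrite (¬w) → (m ∧ c) as ¬(¬w) ∨ (m ∧ c).
Step 2: Distribute ∨ over ∧.
Step 3: Eliminate any double negations (¬¬X = X).

(w OR m) AND (w OR c)


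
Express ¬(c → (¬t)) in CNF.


Step 1: Rewrite c → (¬t) as ¬c ∨ (¬t).
Step 2: Negate: ¬(¬c ∨ (¬t)) = c ∧ ¬(¬t) (De Morgan + double negation).
Step 3: Eliminate any double negations (¬¬X = X).

c ∧ t


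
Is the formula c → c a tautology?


Build the truth table over {c}:
c | φ
-----
F | T
T | T
Every row evaluates to true.

Yes, it is a tautology.


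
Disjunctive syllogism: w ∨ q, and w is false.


Disjunctive syllogism: from (P ∨ Q) and ¬P, infer Q.
One disjunct, 'w', is ruled out; the other must hold.

q


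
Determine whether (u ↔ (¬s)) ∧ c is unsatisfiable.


Truth table over {c, s, u}:
c | s | u | φ
-------------
F | F | F | F
T | F | F | F
F | T | F | F
T | T | F | T
F | F | T | F
T | F | T | T
F | T | T | F
T | T | T | F
Satisfying assignment at row 4: c=T, s=T, u=F gives T.

No, it is not a contradiction.


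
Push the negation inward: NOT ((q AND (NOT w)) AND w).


De Morgan: the negation of a conjunction is the disjunction of the negations.
Distribute NOT across AND, flipping it to OR, and negate each literal.

((NOT q) OR w) OR (NOT w)


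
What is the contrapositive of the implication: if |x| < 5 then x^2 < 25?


The contrapositive of (P → Q) is (¬Q → ¬P); it is logically equivalent to the original.
Here P = '|x| < 5' and Q = 'x^2 < 25'.

If not (x^2 < 25), then not (|x| < 5).


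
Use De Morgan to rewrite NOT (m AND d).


De Morgan: the negation of a conjunction is the disjunction of the negations.
Distribute NOT across AND, flipping it to OR, and negate each literal.

(NOT m) OR (NOT d)


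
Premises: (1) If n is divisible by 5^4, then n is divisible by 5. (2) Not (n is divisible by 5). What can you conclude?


Modus tollens: from (P → Q) and ¬Q, infer ¬P.
Q = 'n is divisible by 5' is denied; since P → Q, P must also fail.

Not (n is divisible by 5^4).


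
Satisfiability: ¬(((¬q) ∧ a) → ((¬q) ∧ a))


Check all 4 assignments over {a, q}:
a | q | φ
---------
F | F | F
T | F | F
F | T | F
T | T | F
No assignment makes the formula true.

Unsatisfiable.


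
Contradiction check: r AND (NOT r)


Truth table over {r}:
r | φ
-----
F | F
T | F
Every row is false.

Yes, it is a contradiction.


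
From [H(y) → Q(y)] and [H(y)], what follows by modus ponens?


Modus ponens: from (P → Q) and P, infer Q.
P = 'H(y)' is asserted, and P → Q holds, so Q follows.

Q(y).


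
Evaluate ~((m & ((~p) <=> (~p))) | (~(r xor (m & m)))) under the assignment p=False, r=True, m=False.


Substitute p=False, r=True, m=False:
~p = True
~p = True
(~p) <=> (~p) = True <=> True = True
m & ((~p) <=> (~p)) = False & True = False
m & m = False & False = False
r xor (m & m) = True xor False = True
~(r xor (m & m)) = False
(m & ((~p) <=> (~p))) | (~(r xor (m & m))) = False | False = False
~((m & ((~p) <=> (~p))) | (~(r xor (m & m)))) = True

True


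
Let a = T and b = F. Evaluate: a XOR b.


Exclusive or is true when exactly one operand is true.
Substitute: a=T, b=F.
T XOR F evaluates to T.

T


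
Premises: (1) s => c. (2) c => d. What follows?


Hypothetical syllogism: from (P → Q) and (Q → R), infer (P → R).
Chain the two implications through the shared middle term 'c'.

s => d


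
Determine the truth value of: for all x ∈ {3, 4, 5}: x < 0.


Evaluate the predicate on each element: 3:F, 4:F, 5:F.
Counterexample x = 3 fails the predicate.

F


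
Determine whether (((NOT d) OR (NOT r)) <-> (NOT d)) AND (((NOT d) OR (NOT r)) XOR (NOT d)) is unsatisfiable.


Truth table over {d, r}:
d | r | φ
---------
F | F | F
T | F | F
F | T | F
T | T | F
Every row is false.

Yes, it is a contradiction.


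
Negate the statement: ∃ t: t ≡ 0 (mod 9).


¬(∀ x: φ) = ∃ x: ¬φ, and ¬(∃ x: φ) = ∀ x: ¬φ.
Apply to the existential statement.

∀ t: ¬(t ≡ 0 (mod 9))


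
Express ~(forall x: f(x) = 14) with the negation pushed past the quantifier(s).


¬(forall x: φ) = exists x: ¬φ, and ¬(exists x: φ) = forall x: ¬φ.
Apply to the universal statement.

exists x: ~(f(x) = 14)


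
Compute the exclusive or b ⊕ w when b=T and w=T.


Exclusive or is true when exactly one operand is true.
Substitute: b=T, w=T.
T ⊕ T evaluates to F.

F


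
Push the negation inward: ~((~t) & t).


De Morgan: the negation of a conjunction is the disjunction of the negations.
Distribute ~ across &, flipping it to |, and negate each literal.

t | (~t)


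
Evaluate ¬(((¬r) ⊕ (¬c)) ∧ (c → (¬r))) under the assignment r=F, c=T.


Substitute r=F, c=T:
¬r = T
¬c = F
(¬r) ⊕ (¬c) = T ⊕ F = T
¬r = T
c → (¬r) = T → T = T
((¬r) ⊕ (¬c)) ∧ (c → (¬r)) = T ∧ T = T
¬(((¬r) ⊕ (¬c)) ∧ (c → (¬r))) = F

F


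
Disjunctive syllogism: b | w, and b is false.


Disjunctive syllogism: from (P ∨ Q) and ¬P, infer Q.
One disjunct, 'b', is ruled out; the other must hold.

w


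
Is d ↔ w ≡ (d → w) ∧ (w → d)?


Compare truth tables:
d | w | φ | ψ
-------------
F | F | T | T
T | F | F | F
F | T | F | F
T | T | T | T
The columns φ and ψ agree on every row.

Yes, they are logically equivalent.


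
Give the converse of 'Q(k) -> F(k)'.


The converse of (P → Q) is (Q → P). It is not in general equivalent to the original.
Here P = 'Q(k)' and Q = 'F(k)'.

If F(k), then Q(k).


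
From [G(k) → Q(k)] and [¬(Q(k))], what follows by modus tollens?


Modus tollens: from (P → Q) and ¬Q, infer ¬P.
Q = 'Q(k)' is denied; since P → Q, P must also fail.

Not (G(k)).


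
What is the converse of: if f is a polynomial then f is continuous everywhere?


The converse of (P → Q) is (Q → P). It is not in general equivalent to the original.
Here P = 'f is a polynomial' and Q = 'f is continuous everywhere'.

If f is continuous everywhere, then f is a polynomial.


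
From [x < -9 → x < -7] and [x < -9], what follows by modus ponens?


Modus ponens: from (P → Q) and P, infer Q.
P = 'x < -9' is asserted, and P → Q holds, so Q follows.

x < -7.


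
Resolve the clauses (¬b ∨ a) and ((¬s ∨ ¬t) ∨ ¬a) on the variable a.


The clauses contain complementary literals a and ¬a.
Resolution eliminates this pair and disjoins the remaining literals (merging duplicates).

((¬b ∨ ¬s) ∨ ¬t)


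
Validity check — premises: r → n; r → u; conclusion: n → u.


This is (no valid rule). There exist truth assignments where the premises are all true but the conclusion is false.

Invalid.


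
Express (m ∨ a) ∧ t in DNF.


Step 1: Distribute ∧ over ∨: (m ∨ a) ∧ t = (m ∧ t) ∨ (a ∧ t).

(m ∧ t) ∨ (a ∧ t)


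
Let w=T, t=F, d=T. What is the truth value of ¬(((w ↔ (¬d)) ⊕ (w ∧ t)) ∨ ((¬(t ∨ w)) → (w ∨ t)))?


Substitute w=T, t=F, d=T:
¬d = F
w ↔ (¬d) = T ↔ F = F
w ∧ t = T ∧ F = F
(w ↔ (¬d)) ⊕ (w ∧ t) = F ⊕ F = F
t ∨ w = F ∨ T = T
¬(t ∨ w) = F
w ∨ t = T ∨ F = T
(¬(t ∨ w)) → (w ∨ t) = F → T = T
((w ↔ (¬d)) ⊕ (w ∧ t)) ∨ ((¬(t ∨ w)) → (w ∨ t)) = F ∨ T = T
¬(((w ↔ (¬d)) ⊕ (w ∧ t)) ∨ ((¬(t ∨ w)) → (w ∨ t))) = F

F


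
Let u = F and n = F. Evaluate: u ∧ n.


Conjunction is true only when both operands are true.
Substitute: u=F, n=F.
F ∧ F evaluates to F.

F


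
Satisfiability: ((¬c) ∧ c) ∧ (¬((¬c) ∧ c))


Check all 2 assignments over {c}:
c | φ
-----
F | F
T | F
No assignment makes the formula true.

Unsatisfiable.


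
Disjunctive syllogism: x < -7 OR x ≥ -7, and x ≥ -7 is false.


Disjunctive syllogism: from (P ∨ Q) and ¬P, infer Q.
One disjunct, 'x ≥ -7', is ruled out; the other must hold.

x < -7


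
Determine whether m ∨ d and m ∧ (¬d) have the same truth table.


Compare truth tables:
d | m | φ | ψ
-------------
F | F | F | F
T | F | T | F
F | T | T | T
T | T | T | F
They differ at row 2 (d=T, m=F): φ=T but ψ=F.

No, they are not logically equivalent.


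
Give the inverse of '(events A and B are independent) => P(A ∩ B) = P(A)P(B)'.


The inverse of (P → Q) is (¬P → ¬Q). It is equivalent to the converse, not to the original.
Here P = '(events A and B are independent)' and Q = 'P(A ∩ B) = P(A)P(B)'.

If not ((events A and B are independent)), then not (P(A ∩ B) = P(A)P(B)).


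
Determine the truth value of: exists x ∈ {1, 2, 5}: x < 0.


Evaluate the predicate on each element: 1:False, 2:False, 5:False.
No element satisfies the predicate.

False


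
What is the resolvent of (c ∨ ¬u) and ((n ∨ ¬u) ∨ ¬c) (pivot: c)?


The clauses contain complementary literals c and ¬c.
Resolution eliminates this pair and disjoins the remaining literals (merging duplicates).

(¬u ∨ n)


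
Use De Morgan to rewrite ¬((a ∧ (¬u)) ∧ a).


De Morgan: the negation of a conjunction is the disjunction of the negations.
Distribute ¬ across ∧, flipping it to ∨, and negate each literal.

((¬a) ∨ u) ∨ (¬a)


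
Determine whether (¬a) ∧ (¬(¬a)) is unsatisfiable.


Truth table over {a}:
a | φ
-----
F | F
T | F
Every row is false.

Yes, it is a contradiction.


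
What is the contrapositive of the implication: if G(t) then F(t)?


The contrapositive of (P → Q) is (¬Q → ¬P); it is logically equivalent to the original.
Here P = 'G(t)' and Q = 'F(t)'.

If not (F(t)), then not (G(t)).


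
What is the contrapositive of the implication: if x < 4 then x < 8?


The contrapositive of (P → Q) is (¬Q → ¬P); it is logically equivalent to the original.
Here P = 'x < 4' and Q = 'x < 8'.

If not (x < 8), then not (x < 4).


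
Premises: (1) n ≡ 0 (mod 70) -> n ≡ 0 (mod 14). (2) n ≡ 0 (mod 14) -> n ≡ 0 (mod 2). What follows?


Hypothetical syllogism: from (P → Q) and (Q → R), infer (P → R).
Chain the two implications through the shared middle term 'n ≡ 0 (mod 14)'.

n ≡ 0 (mod 70) -> n ≡ 0 (mod 2)


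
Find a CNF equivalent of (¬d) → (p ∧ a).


Step 1: Rewrite (¬d) → (p ∧ a) as ¬(¬d) ∨ (p ∧ a).
Step 2: Distribute ∨ over ∧.
Step 3: Eliminate any double negations (¬¬X = X).

(d ∨ p) ∧ (d ∨ a)


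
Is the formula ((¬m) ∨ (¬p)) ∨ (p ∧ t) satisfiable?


Search for a satisfying assignment over {m, p, t}.
Try m=F, p=F, t=F: the formula evaluates to T.
A satisfying assignment exists.

Satisfiable.


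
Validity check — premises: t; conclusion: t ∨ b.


This matches the form of disjunction introduction: the conclusion follows in every model of the premises.

Valid.


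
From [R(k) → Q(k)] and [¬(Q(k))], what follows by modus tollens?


Modus tollens: from (P → Q) and ¬Q, infer ¬P.
Q = 'Q(k)' is denied; since P → Q, P must also fail.

Not (R(k)).


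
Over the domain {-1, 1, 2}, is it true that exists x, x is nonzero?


Evaluate the predicate on each element: -1:True, 1:True, 2:True.
Witness x = -1 satisfies the predicate.

True


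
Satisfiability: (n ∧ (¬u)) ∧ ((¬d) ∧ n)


Search for a satisfying assignment over {d, n, u}.
Try d=F, n=T, u=F: the formula evaluates to T.
A satisfying assignment exists.

Satisfiable.


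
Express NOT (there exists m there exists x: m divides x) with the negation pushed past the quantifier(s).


Negation flips each quantifier (∀↔∃) and negates the inner predicate.
¬(there exists m there exists x: φ) = for all m for all x: ¬φ.

for all m for all x: NOT(m divides x)


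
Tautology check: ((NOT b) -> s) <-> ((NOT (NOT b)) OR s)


Build the truth table over {b, s}:
b | s | φ
---------
F | F | T
T | F | T
F | T | T
T | T | T
Every row evaluates to true.

Yes, it is a tautology.


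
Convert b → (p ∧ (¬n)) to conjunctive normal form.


Step 1: Rewrite b → (p ∧ (¬n)) as ¬b ∨ (p ∧ (¬n)).
Step 2: Distribute ∨ over ∧.

((¬b) ∨ p) ∧ ((¬b) ∨ (¬n))


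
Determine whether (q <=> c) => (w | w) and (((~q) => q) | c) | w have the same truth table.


Compare truth tables:
c | q | w | φ | ψ
-----------------
False | False | False | False | False
True | False | False | True | True
False | True | False | True | True
True | True | False | False | True
False | False | True | True | True
True | False | True | True | True
False | True | True | True | True
True | True | True | True | True
They differ at row 4 (c=True, q=True, w=False): φ=False but ψ=True.

No, they are not logically equivalent.


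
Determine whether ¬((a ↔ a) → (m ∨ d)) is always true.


Build the truth table over {a, d, m}:
a | d | m | φ
-------------
F | F | F | T
T | F | F | T
F | T | F | F
T | T | F | F
F | F | T | F
T | F | T | F
F | T | T | F
T | T | T | F
Counterexample at row 3: with a=F, d=T, m=F, the formula is F.

No, it is not a tautology.


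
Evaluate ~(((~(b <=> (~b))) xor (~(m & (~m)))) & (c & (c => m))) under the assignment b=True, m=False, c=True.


Substitute b=True, m=False, c=True:
… (earlier sub-steps elided)
b <=> (~b) = True <=> False = False
~(b <=> (~b)) = True
~m = True
m & (~m) = False & True = False
~(m & (~m)) = True
(~(b <=> (~b))) xor (~(m & (~m))) = True xor True = False
c => m = True => False = False
c & (c => m) = True & False = False
((~(b <=> (~b))) xor (~(m & (~m)))) & (c & (c => m)) = False & False = False
~(((~(b <=> (~b))) xor (~(m & (~m)))) & (c & (c => m))) = True

True


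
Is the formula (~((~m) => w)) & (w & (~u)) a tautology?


Build the truth table over {m, u, w}:
m | u | w | φ
-------------
False | False | False | False
True | False | False | False
False | True | False | False
True | True | False | False
False | False | True | False
True | False | True | False
False | True | True | False
True | True | True | False
Counterexample at row 1: with m=False, u=False, w=False, the formula is False.

No, it is not a tautology.


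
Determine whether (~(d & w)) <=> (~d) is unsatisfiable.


Truth table over {d, w}:
d | w | φ
---------
False | False | True
True | False | False
False | True | True
True | True | True
Satisfying assignment at row 1: d=False, w=False gives True.

No, it is not a contradiction.


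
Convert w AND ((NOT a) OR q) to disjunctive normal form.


Step 1: Distribute ∧ over ∨: w ∧ ((¬a) ∨ q) = (w ∧ (¬a)) ∨ (w ∧ q).

(w AND (NOT a)) OR (w AND q)


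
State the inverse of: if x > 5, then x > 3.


The inverse of (P → Q) is (¬P → ¬Q). It is equivalent to the converse, not to the original.
Here P = 'x > 5' and Q = 'x > 3'.

If not (x > 5), then not (x > 3).


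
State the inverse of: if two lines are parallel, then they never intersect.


The inverse of (P → Q) is (¬P → ¬Q). It is equivalent to the converse, not to the original.
Here P = 'two lines are parallel' and Q = 'they never intersect'.

If not (two lines are parallel), then not (they never intersect).


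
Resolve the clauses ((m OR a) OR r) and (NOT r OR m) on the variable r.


The clauses contain complementary literals r and NOTr.
Resolution eliminates this pair and disjoins the remaining literals (merging duplicates).

(m OR a)


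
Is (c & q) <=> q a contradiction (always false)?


Truth table over {c, q}:
c | q | φ
---------
False | False | True
True | False | True
False | True | False
True | True | True
Satisfying assignment at row 1: c=False, q=False gives True.

No, it is not a contradiction.


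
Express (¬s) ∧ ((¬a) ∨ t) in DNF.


Step 1: Distribute ∧ over ∨: (¬s) ∧ ((¬a) ∨ t) = ((¬s) ∧ (¬a)) ∨ ((¬s) ∧ t).

((¬s) ∧ (¬a)) ∨ ((¬s) ∧ t)


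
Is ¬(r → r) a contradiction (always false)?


Truth table over {r}:
r | φ
-----
F | F
T | F
Every row is false.

Yes, it is a contradiction.


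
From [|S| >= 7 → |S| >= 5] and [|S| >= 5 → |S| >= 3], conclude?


Hypothetical syllogism: from (P → Q) and (Q → R), infer (P → R).
Chain the two implications through the shared middle term '|S| >= 5'.

|S| >= 7 → |S| >= 3


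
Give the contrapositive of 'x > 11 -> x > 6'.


The contrapositive of (P → Q) is (¬Q → ¬P); it is logically equivalent to the original.
Here P = 'x > 11' and Q = 'x > 6'.

If not (x > 6), then not (x > 11).


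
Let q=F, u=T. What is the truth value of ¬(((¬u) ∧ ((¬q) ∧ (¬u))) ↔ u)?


Substitute q=F, u=T:
¬u = F
¬q = T
¬u = F
(¬q) ∧ (¬u) = T ∧ F = F
(¬u) ∧ ((¬q) ∧ (¬u)) = F ∧ F = F
((¬u) ∧ ((¬q) ∧ (¬u))) ↔ u = F ↔ T = F
¬(((¬u) ∧ ((¬q) ∧ (¬u))) ↔ u) = T

T


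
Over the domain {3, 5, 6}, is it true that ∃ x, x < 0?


Evaluate the predicate on each element: 3:F, 5:F, 6:F.
No element satisfies the predicate.

F


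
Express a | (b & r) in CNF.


Step 1: Distribute ∨ over ∧: a ∨ (b ∧ r) = (a ∨ b) ∧ (a ∨ r).

(a | b) & (a | r)


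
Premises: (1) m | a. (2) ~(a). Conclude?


Disjunctive syllogism: from (P ∨ Q) and ¬P, infer Q.
One disjunct, 'a', is ruled out; the other must hold.

m


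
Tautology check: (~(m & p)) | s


Build the truth table over {m, p, s}:
m | p | s | φ
-------------
False | False | False | True
True | False | False | True
False | True | False | True
True | True | False | False
False | False | True | True
True | False | True | True
False | True | True | True
True | True | True | True
Counterexample at row 4: with m=True, p=True, s=False, the formula is False.

No, it is not a tautology.


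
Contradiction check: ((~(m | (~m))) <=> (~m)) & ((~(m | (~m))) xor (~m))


Truth table over {m}:
m | φ
-----
False | False
True | False
Every row is false.

Yes, it is a contradiction.


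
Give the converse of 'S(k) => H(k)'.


The converse of (P → Q) is (Q → P). It is not in general equivalent to the original.
Here P = 'S(k)' and Q = 'H(k)'.

If H(k), then S(k).


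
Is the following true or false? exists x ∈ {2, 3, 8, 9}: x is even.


Evaluate the predicate on each element: 2:True, 3:False, 8:True, 9:False.
Witness x = 2 satisfies the predicate.

True


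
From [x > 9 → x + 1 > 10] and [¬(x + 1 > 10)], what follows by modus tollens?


Modus tollens: from (P → Q) and ¬Q, infer ¬P.
Q = 'x + 1 > 10' is denied; since P → Q, P must also fail.

Not (x > 9).


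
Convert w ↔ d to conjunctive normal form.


Step 1: Rewrite w ↔ d as (w → d) ∧ (d → w).
Step 2: Rewrite each implication as a disjunction.

((¬w) ∨ d) ∧ ((¬d) ∨ w)


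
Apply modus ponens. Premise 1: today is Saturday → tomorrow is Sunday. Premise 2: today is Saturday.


Modus ponens: from (P → Q) and P, infer Q.
P = 'today is Saturday' is asserted, and P → Q holds, so Q follows.

tomorrow is Sunday.


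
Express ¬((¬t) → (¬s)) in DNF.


Step 1: Rewrite implication then negate: ¬(¬(¬t) ∨ (¬s)) = (¬t) ∧ ¬(¬s).
Step 2: Eliminate any double negations (¬¬X = X).

(¬t) ∧ s


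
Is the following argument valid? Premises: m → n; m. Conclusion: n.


This matches the form of modus ponens: the conclusion follows in every model of the premises.

Valid.


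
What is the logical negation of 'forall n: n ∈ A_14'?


¬(forall x: φ) = exists x: ¬φ, and ¬(exists x: φ) = forall x: ¬φ.
Apply to the universal statement.

exists n: ~(n ∈ A_14)


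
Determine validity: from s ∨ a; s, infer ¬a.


This is affirming a disjunct (fallacy). There exist truth assignments where the premises are all true but the conclusion is false.

Invalid.


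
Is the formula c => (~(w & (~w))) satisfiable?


Search for a satisfying assignment over {c, w}.
Try c=False, w=False: the formula evaluates to True.
A satisfying assignment exists.

Satisfiable.


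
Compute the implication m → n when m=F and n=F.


Implication is false only when antecedent is true and consequent is false.
Substitute: m=F, n=F.
F → F evaluates to T.

T


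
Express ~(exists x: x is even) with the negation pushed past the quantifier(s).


¬(forall x: φ) = exists x: ¬φ, and ¬(exists x: φ) = forall x: ¬φ.
Apply to the existential statement.

forall x: ~(x is even)


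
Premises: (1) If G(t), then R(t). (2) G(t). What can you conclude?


Modus ponens: from (P → Q) and P, infer Q.
P = 'G(t)' is asserted, and P → Q holds, so Q follows.

R(t).


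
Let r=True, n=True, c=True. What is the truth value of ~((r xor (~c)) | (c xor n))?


Substitute r=True, n=True, c=True:
~c = False
r xor (~c) = True xor False = True
c xor n = True xor True = False
(r xor (~c)) | (c xor n) = True | False = True
~((r xor (~c)) | (c xor n)) = False

False


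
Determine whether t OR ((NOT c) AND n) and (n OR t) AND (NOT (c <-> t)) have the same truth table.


Compare truth tables:
c | n | t | φ | ψ
-----------------
F | F | F | F | F
T | F | F | F | F
F | T | F | T | F
T | T | F | F | T
F | F | T | T | T
T | F | T | T | F
F | T | T | T | T
T | T | T | T | F
They differ at row 3 (c=F, n=T, t=F): φ=T but ψ=F.

No, they are not logically equivalent.


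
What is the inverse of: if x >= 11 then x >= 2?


The inverse of (P → Q) is (¬P → ¬Q). It is equivalent to the converse, not to the original.
Here P = 'x >= 11' and Q = 'x >= 2'.

If not (x >= 11), then not (x >= 2).


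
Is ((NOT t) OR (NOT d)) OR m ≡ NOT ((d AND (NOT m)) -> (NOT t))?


Compare truth tables:
d | m | t | φ | ψ
-----------------
F | F | F | T | F
T | F | F | T | F
F | T | F | T | F
T | T | F | T | F
F | F | T | T | F
T | F | T | F | T
F | T | T | T | F
T | T | T | T | F
They differ at row 1 (d=F, m=F, t=F): φ=T but ψ=F.

No, they are not logically equivalent.


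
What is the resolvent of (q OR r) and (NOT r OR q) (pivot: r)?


The clauses contain complementary literals r and NOTr.
Resolution eliminates this pair and disjoins the remaining literals (merging duplicates).

q


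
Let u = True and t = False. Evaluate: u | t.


Disjunction is false only when both operands are false.
Substitute: u=True, t=False.
True | False evaluates to True.

True


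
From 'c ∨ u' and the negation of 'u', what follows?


Disjunctive syllogism: from (P ∨ Q) and ¬P, infer Q.
One disjunct, 'u', is ruled out; the other must hold.

c


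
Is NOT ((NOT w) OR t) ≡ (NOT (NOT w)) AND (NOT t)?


Compare truth tables:
t | w | φ | ψ
-------------
F | F | F | F
T | F | F | F
F | T | T | T
T | T | F | F
The columns φ and ψ agree on every row.

Yes, they are logically equivalent.


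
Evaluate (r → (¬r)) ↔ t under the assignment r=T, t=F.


Substitute r=T, t=F:
¬r = F
r → (¬r) = T → F = F
(r → (¬r)) ↔ t = F ↔ F = T

T


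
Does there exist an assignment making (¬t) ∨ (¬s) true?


Search for a satisfying assignment over {s, t}.
Try s=F, t=F: the formula evaluates to T.
A satisfying assignment exists.

Satisfiable.


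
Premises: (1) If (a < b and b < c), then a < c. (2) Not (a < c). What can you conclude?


Modus tollens: from (P → Q) and ¬Q, infer ¬P.
Q = 'a < c' is denied; since P → Q, P must also fail.

Not ((a < b and b < c)).


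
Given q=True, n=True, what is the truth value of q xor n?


Exclusive or is true when exactly one operand is true.
Substitute: q=True, n=True.
True xor True evaluates to False.

False


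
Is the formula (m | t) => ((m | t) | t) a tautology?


Build the truth table over {m, t}:
m | t | φ
---------
False | False | True
True | False | True
False | True | True
True | True | True
Every row evaluates to true.

Yes, it is a tautology.


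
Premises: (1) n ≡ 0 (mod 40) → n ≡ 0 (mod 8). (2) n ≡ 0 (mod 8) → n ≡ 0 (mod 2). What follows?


Hypothetical syllogism: from (P → Q) and (Q → R), infer (P → R).
Chain the two implications through the shared middle term 'n ≡ 0 (mod 8)'.

n ≡ 0 (mod 40) → n ≡ 0 (mod 2)


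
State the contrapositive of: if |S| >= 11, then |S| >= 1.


The contrapositive of (P → Q) is (¬Q → ¬P); it is logically equivalent to the original.
Here P = '|S| >= 11' and Q = '|S| >= 1'.

If not (|S| >= 1), then not (|S| >= 11).


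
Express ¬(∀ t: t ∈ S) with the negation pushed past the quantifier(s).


¬(∀ x: φ) = ∃ x: ¬φ, and ¬(∃ x: φ) = ∀ x: ¬φ.
Apply to the universal statement.

∃ t: ¬(t ∈ S)


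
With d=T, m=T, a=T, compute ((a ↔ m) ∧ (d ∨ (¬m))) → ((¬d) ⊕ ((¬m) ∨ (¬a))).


Substitute d=T, m=T, a=T:
a ↔ m = T ↔ T = T
¬m = F
d ∨ (¬m) = T ∨ F = T
(a ↔ m) ∧ (d ∨ (¬m)) = T ∧ T = T
¬d = F
¬m = F
¬a = F
(¬m) ∨ (¬a) = F ∨ F = F
(¬d) ⊕ ((¬m) ∨ (¬a)) = F ⊕ F = F
((a ↔ m) ∧ (d ∨ (¬m))) → ((¬d) ⊕ ((¬m) ∨ (¬a))) = T → F = F

F


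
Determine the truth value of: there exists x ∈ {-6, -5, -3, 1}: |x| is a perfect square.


Evaluate the predicate on each element: -6:F, -5:F, -3:F, 1:T.
Witness x = 1 satisfies the predicate.

T


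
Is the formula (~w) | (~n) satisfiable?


Search for a satisfying assignment over {n, w}.
Try n=False, w=False: the formula evaluates to True.
A satisfying assignment exists.

Satisfiable.


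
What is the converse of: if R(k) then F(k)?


The converse of (P → Q) is (Q → P). It is not in general equivalent to the original.
Here P = 'R(k)' and Q = 'F(k)'.

If F(k), then R(k).


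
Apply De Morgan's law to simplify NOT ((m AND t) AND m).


De Morgan: the negation of a conjunction is the disjunction of the negations.
Distribute NOT across AND, flipping it to OR, and negate each literal.

((NOT m) OR (NOT t)) OR (NOT m)


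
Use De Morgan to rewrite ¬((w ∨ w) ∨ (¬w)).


De Morgan: the negation of a disjunction is the conjunction of the negations.
Distribute ¬ across ∨, flipping it to ∧, and negate each literal.

((¬w) ∧ (¬w)) ∧ w


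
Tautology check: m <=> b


Build the truth table over {b, m}:
b | m | φ
---------
False | False | True
True | False | False
False | True | False
True | True | True
Counterexample at row 2: with b=True, m=False, the formula is False.

No, it is not a tautology.


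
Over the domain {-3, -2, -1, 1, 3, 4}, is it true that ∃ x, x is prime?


Evaluate the predicate on each element: -3:F, -2:F, -1:F, 1:F, 3:T, 4:F.
Witness x = 3 satisfies the predicate.

T


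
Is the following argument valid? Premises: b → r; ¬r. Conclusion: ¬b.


This matches the form of modus tollens: the conclusion follows in every model of the premises.

Valid.


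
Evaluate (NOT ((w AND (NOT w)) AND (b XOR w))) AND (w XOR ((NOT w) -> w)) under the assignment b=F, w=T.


Substitute b=F, w=T:
NOT w = F
w AND (NOT w) = T AND F = F
b XOR w = F XOR T = T
(w AND (NOT w)) AND (b XOR w) = F AND T = F
NOT ((w AND (NOT w)) AND (b XOR w)) = T
NOT w = F
(NOT w) -> w = F -> T = T
w XOR ((NOT w) -> w) = T XOR T = F
(NOT ((w AND (NOT w)) AND (b XOR w))) AND (w XOR ((NOT w) -> w)) = T AND F = F

F


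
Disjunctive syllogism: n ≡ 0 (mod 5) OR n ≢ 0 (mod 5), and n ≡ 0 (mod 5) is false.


Disjunctive syllogism: from (P ∨ Q) and ¬P, infer Q.
One disjunct, 'n ≡ 0 (mod 5)', is ruled out; the other must hold.

n ≢ 0 (mod 5)


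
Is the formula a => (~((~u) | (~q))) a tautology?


Build the truth table over {a, q, u}:
a | q | u | φ
-------------
False | False | False | True
True | False | False | False
False | True | False | True
True | True | False | False
False | False | True | True
True | False | True | False
False | True | True | True
True | True | True | True
Counterexample at row 2: with a=True, q=False, u=False, the formula is False.

No, it is not a tautology.


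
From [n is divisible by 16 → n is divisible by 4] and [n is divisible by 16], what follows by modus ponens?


Modus ponens: from (P → Q) and P, infer Q.
P = 'n is divisible by 16' is asserted, and P → Q holds, so Q follows.

n is divisible by 4.


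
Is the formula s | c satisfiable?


Search for a satisfying assignment over {c, s}.
Try c=True, s=False: the formula evaluates to True.
A satisfying assignment exists.

Satisfiable.


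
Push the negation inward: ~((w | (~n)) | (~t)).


De Morgan: the negation of a disjunction is the conjunction of the negations.
Distribute ~ across |, flipping it to &, and negate each literal.

((~w) & n) & t


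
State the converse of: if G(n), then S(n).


The converse of (P → Q) is (Q → P). It is not in general equivalent to the original.
Here P = 'G(n)' and Q = 'S(n)'.

If S(n), then G(n).


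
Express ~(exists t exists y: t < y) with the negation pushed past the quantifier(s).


Negation flips each quantifier (∀↔∃) and negates the inner predicate.
¬(exists t exists y: φ) = forall t forall y: ¬φ.

forall t forall y: ~(t < y)


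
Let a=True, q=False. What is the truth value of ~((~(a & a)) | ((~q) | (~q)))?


Substitute a=True, q=False:
a & a = True & True = True
~(a & a) = False
~q = True
~q = True
(~q) | (~q) = True | True = True
(~(a & a)) | ((~q) | (~q)) = False | True = True
~((~(a & a)) | ((~q) | (~q))) = False

False


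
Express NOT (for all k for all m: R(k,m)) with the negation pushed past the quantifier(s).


Negation flips each quantifier (∀↔∃) and negates the inner predicate.
¬(for all k for all m: φ) = there exists k there exists m: ¬φ.

there exists k there exists m: NOT(R(k,m))


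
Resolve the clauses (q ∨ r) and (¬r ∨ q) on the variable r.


The clauses contain complementary literals r and ¬r.
Resolution eliminates this pair and disjoins the remaining literals (merging duplicates).

q


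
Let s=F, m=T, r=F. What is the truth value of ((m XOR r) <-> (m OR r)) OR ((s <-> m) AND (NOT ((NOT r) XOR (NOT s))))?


Substitute s=F, m=T, r=F:
m XOR r = T XOR F = T
m OR r = T OR F = T
(m XOR r) <-> (m OR r) = T <-> T = T
s <-> m = F <-> T = F
NOT r = T
NOT s = T
(NOT r) XOR (NOT s) = T XOR T = F
NOT ((NOT r) XOR (NOT s)) = T
(s <-> m) AND (NOT ((NOT r) XOR (NOT s))) = F AND T = F
((m XOR r) <-> (m OR r)) OR ((s <-> m) AND (NOT ((NOT r) XOR (NOT s)))) = T OR F = T

T


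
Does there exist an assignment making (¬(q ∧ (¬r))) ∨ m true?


Search for a satisfying assignment over {m, q, r}.
Try m=F, q=F, r=F: the formula evaluates to T.
A satisfying assignment exists.

Satisfiable.


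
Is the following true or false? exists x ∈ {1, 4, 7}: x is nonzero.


Evaluate the predicate on each element: 1:True, 4:True, 7:True.
Witness x = 1 satisfies the predicate.

True


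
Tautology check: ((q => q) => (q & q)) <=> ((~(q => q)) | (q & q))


Build the truth table over {q}:
q | φ
-----
False | True
True | True
Every row evaluates to true.

Yes, it is a tautology.


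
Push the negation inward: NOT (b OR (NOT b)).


De Morgan: the negation of a disjunction is the conjunction of the negations.
Distribute NOT across OR, flipping it to AND, and negate each literal.

(NOT b) AND b


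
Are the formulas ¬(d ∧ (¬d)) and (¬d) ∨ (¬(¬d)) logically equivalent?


Compare truth tables:
d | φ | ψ
---------
F | T | T
T | T | T
The columns φ and ψ agree on every row.

Yes, they are logically equivalent.


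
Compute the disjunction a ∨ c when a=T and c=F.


Disjunction is false only when both operands are false.
Substitute: a=T, c=F.
T ∨ F evaluates to T.

T


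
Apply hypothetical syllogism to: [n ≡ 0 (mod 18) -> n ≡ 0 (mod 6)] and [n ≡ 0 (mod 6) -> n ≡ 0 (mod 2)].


Hypothetical syllogism: from (P → Q) and (Q → R), infer (P → R).
Chain the two implications through the shared middle term 'n ≡ 0 (mod 6)'.

n ≡ 0 (mod 18) -> n ≡ 0 (mod 2)


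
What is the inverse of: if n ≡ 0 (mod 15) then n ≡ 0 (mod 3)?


The inverse of (P → Q) is (¬P → ¬Q). It is equivalent to the converse, not to the original.
Here P = 'n ≡ 0 (mod 15)' and Q = 'n ≡ 0 (mod 3)'.

If not (n ≡ 0 (mod 15)), then not (n ≡ 0 (mod 3)).


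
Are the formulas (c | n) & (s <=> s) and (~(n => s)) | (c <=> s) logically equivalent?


Compare truth tables:
c | n | s | φ | ψ
-----------------
False | False | False | False | True
True | False | False | True | False
False | True | False | True | True
True | True | False | True | True
False | False | True | False | False
True | False | True | True | True
False | True | True | True | False
True | True | True | True | True
They differ at row 1 (c=False, n=False, s=False): φ=False but ψ=True.

No, they are not logically equivalent.


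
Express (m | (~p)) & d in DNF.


Step 1: Distribute ∧ over ∨: (m ∨ (¬p)) ∧ d = (m ∧ d) ∨ ((¬p) ∧ d).

(m & d) | ((~p) & d)


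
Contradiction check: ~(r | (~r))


Truth table over {r}:
r | φ
-----
False | False
True | False
Every row is false.

Yes, it is a contradiction.


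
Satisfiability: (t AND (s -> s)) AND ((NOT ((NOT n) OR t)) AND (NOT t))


Check all 8 assignments over {n, s, t}:
n | s | t | φ
-------------
F | F | F | F
T | F | F | F
F | T | F | F
T | T | F | F
F | F | T | F
T | F | T | F
F | T | T | F
T | T | T | F
No assignment makes the formula true.

Unsatisfiable.


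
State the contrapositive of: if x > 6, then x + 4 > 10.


The contrapositive of (P → Q) is (¬Q → ¬P); it is logically equivalent to the original.
Here P = 'x > 6' and Q = 'x + 4 > 10'.

If not (x + 4 > 10), then not (x > 6).


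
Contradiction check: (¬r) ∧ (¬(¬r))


Truth table over {r}:
r | φ
-----
F | F
T | F
Every row is false.

Yes, it is a contradiction.


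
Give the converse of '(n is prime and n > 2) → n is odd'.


The converse of (P → Q) is (Q → P). It is not in general equivalent to the original.
Here P = '(n is prime and n > 2)' and Q = 'n is odd'.

If n is odd, then (n is prime and n > 2).


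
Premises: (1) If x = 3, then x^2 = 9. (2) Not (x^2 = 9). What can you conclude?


Modus tollens: from (P → Q) and ¬Q, infer ¬P.
Q = 'x^2 = 9' is denied; since P → Q, P must also fail.

Not (x = 3).


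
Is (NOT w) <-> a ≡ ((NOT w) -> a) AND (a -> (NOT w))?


Compare truth tables:
a | w | φ | ψ
-------------
F | F | F | F
T | F | T | T
F | T | T | T
T | T | F | F
The columns φ and ψ agree on every row.

Yes, they are logically equivalent.


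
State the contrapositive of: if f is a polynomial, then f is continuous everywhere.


The contrapositive of (P → Q) is (¬Q → ¬P); it is logically equivalent to the original.
Here P = 'f is a polynomial' and Q = 'f is continuous everywhere'.

If not (f is continuous everywhere), then not (f is a polynomial).


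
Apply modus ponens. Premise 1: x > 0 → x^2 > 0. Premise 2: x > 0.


Modus ponens: from (P → Q) and P, infer Q.
P = 'x > 0' is asserted, and P → Q holds, so Q follows.

x^2 > 0.


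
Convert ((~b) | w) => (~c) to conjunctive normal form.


Step 1: Rewrite as ¬((¬b) ∨ w) ∨ (¬c) = (¬(¬b) ∧ ¬w) ∨ (¬c).
Step 2: Distribute ∨ over ∧.
Step 3: Eliminate any double negations (¬¬X = X).

(b | (~c)) & ((~w) | (~c))


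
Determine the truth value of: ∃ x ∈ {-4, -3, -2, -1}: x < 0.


Evaluate the predicate on each element: -4:T, -3:T, -2:T, -1:T.
Witness x = -4 satisfies the predicate.

T


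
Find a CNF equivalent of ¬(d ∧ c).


Step 1: Apply De Morgan: ¬(d ∧ c) = ¬d ∨ ¬c.

(¬d) ∨ (¬c)


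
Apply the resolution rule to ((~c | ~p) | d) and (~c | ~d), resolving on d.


The clauses contain complementary literals d and ~d.
Resolution eliminates this pair and disjoins the remaining literals (merging duplicates).

(~c | ~p)


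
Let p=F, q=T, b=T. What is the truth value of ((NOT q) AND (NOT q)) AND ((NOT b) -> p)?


Substitute p=F, q=T, b=T:
NOT q = F
NOT q = F
(NOT q) AND (NOT q) = F AND F = F
NOT b = F
(NOT b) -> p = F -> F = T
((NOT q) AND (NOT q)) AND ((NOT b) -> p) = F AND T = F

F


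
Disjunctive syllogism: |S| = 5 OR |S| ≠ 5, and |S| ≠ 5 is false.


Disjunctive syllogism: from (P ∨ Q) and ¬P, infer Q.
One disjunct, '|S| ≠ 5', is ruled out; the other must hold.

|S| = 5


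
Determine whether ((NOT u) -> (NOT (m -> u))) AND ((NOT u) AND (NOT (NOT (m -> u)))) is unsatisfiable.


Truth table over {m, u}:
m | u | φ
---------
F | F | F
T | F | F
F | T | F
T | T | F
Every row is false.

Yes, it is a contradiction.
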